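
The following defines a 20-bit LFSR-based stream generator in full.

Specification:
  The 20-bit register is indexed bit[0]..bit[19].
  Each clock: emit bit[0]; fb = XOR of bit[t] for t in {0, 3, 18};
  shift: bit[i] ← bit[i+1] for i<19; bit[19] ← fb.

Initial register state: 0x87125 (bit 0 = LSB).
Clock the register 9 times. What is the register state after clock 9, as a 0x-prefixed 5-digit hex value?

reg_0 = 0x87125
clock 1: out=1, reg = 0xC3892
clock 2: out=0, reg = 0xE1C49
clock 3: out=1, reg = 0xF0E24
clock 4: out=0, reg = 0xF8712
clock 5: out=0, reg = 0xFC389
clock 6: out=1, reg = 0xFE1C4
clock 7: out=0, reg = 0xFF0E2
clock 8: out=0, reg = 0xFF871
clock 9: out=1, reg = 0x7FC38

0x7FC38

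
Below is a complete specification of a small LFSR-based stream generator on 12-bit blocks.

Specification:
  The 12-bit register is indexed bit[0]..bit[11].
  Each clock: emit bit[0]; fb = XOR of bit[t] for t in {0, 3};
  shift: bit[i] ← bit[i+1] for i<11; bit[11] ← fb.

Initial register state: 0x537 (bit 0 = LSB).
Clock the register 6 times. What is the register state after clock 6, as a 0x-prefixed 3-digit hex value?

reg_0 = 0x537
clock 1: out=1, reg = 0xA9B
clock 2: out=1, reg = 0x54D
clock 3: out=1, reg = 0x2A6
clock 4: out=0, reg = 0x153
clock 5: out=1, reg = 0x8A9
clock 6: out=1, reg = 0x454

0x454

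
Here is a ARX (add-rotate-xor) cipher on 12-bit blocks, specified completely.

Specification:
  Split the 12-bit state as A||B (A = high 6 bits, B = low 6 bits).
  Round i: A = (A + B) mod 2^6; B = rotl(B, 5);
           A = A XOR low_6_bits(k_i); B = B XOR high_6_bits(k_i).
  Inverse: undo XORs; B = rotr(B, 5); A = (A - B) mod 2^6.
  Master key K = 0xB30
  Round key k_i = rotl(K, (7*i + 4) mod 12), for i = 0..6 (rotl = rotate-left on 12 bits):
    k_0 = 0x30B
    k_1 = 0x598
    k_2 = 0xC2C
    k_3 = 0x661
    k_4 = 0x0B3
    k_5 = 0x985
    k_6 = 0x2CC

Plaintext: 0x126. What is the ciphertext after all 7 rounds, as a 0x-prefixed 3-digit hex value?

0xE03

s_0 = plaintext = 0x126
s_1 = Round(s_0, k_0) = 0x85F
s_2 = Round(s_1, k_1) = 0x639
s_3 = Round(s_2, k_2) = 0xF4C
s_4 = Round(s_3, k_3) = 0xA1F
s_5 = Round(s_4, k_4) = 0xD2D
s_6 = Round(s_5, k_5) = 0x910
s_7 = Round(s_6, k_6) = 0xE03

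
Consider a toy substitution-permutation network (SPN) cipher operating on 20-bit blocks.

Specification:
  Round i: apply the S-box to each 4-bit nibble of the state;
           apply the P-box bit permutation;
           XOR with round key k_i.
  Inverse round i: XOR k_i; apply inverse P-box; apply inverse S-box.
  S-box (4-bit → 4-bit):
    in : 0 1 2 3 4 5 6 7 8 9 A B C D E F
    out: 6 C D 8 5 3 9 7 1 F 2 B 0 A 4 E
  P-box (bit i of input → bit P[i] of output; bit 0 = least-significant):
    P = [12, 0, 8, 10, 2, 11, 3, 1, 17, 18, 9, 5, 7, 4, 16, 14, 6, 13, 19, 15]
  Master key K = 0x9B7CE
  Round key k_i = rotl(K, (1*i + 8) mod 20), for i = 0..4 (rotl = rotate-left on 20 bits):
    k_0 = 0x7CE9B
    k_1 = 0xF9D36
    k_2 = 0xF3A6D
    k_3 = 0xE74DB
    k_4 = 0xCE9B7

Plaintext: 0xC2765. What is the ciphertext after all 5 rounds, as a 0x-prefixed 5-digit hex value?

s_0 = plaintext = 0xC2765
s_1 = Round(s_0, k_0) = 0x09C1C
s_2 = Round(s_1, k_1) = 0x6FDAC
s_3 = Round(s_2, k_2) = 0xAF21D
s_4 = Round(s_3, k_3) = 0xD12E0
s_5 = Round(s_4, k_4) = 0xF0A9E

0xF0A9E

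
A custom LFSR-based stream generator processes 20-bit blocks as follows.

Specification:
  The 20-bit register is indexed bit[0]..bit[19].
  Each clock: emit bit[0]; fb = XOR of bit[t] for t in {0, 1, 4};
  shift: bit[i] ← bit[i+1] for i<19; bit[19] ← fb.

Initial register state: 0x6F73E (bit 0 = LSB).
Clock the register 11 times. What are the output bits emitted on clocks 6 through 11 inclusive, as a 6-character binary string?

reg_0 = 0x6F73E
clock 1: out=0, reg = 0x37B9F
clock 2: out=1, reg = 0x9BDCF
clock 3: out=1, reg = 0x4DEE7
clock 4: out=1, reg = 0x26F73
clock 5: out=1, reg = 0x937B9
clock 6: out=1, reg = 0x49BDC
clock 7: out=0, reg = 0xA4DEE
clock 8: out=0, reg = 0xD26F7
clock 9: out=1, reg = 0xE937B
clock 10: out=1, reg = 0xF49BD
clock 11: out=1, reg = 0x7A4DE

100111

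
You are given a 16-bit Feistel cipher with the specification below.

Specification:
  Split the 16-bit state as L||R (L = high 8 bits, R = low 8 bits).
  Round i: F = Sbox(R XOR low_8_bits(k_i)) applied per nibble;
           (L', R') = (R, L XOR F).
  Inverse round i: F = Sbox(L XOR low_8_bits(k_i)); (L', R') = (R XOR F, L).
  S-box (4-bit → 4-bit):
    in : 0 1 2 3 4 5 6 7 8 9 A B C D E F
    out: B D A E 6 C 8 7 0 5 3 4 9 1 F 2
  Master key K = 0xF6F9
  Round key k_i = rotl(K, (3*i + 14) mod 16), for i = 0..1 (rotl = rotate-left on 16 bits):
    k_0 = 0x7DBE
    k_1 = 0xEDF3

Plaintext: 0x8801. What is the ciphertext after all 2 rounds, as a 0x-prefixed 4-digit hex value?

0xCAE4

s_0 = plaintext = 0x8801
s_1 = Round(s_0, k_0) = 0x01CA
s_2 = Round(s_1, k_1) = 0xCAE4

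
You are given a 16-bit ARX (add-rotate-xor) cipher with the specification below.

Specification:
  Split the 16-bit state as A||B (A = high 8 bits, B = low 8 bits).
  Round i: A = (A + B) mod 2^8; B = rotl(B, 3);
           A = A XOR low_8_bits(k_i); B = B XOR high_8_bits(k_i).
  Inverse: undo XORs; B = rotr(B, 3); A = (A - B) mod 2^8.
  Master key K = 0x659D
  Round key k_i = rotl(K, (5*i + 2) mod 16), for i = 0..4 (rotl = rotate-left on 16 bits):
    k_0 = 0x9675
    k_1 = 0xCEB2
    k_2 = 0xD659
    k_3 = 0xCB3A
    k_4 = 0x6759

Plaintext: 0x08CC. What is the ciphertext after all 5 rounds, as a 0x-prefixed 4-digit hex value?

0x431E

s_0 = plaintext = 0x08CC
s_1 = Round(s_0, k_0) = 0xA1F0
s_2 = Round(s_1, k_1) = 0x2349
s_3 = Round(s_2, k_2) = 0x359C
s_4 = Round(s_3, k_3) = 0xEB2F
s_5 = Round(s_4, k_4) = 0x431E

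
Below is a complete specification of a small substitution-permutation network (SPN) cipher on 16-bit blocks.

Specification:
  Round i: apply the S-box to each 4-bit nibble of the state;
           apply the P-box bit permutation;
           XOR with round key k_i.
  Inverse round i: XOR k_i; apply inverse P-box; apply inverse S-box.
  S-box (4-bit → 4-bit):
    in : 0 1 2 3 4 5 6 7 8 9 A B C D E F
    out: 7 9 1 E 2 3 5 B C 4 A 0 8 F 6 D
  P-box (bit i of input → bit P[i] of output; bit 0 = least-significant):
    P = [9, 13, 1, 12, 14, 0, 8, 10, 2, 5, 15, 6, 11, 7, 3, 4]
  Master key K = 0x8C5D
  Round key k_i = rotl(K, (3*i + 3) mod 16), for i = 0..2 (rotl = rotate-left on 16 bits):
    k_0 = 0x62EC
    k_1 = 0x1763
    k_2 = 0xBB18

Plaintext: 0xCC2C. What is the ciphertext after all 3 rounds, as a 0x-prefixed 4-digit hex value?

s_0 = plaintext = 0xCC2C
s_1 = Round(s_0, k_0) = 0x32BC
s_2 = Round(s_1, k_1) = 0x07FF
s_3 = Round(s_2, k_2) = 0xE4F6

0xE4F6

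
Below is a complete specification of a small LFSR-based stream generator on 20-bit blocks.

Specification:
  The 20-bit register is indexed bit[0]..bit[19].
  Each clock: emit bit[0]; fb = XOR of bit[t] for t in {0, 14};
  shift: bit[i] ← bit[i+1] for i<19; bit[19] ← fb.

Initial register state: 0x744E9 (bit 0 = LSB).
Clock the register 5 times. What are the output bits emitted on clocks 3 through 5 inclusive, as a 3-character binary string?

010

reg_0 = 0x744E9
clock 1: out=1, reg = 0x3A274
clock 2: out=0, reg = 0x1D13A
clock 3: out=0, reg = 0x8E89D
clock 4: out=1, reg = 0x4744E
clock 5: out=0, reg = 0xA3A27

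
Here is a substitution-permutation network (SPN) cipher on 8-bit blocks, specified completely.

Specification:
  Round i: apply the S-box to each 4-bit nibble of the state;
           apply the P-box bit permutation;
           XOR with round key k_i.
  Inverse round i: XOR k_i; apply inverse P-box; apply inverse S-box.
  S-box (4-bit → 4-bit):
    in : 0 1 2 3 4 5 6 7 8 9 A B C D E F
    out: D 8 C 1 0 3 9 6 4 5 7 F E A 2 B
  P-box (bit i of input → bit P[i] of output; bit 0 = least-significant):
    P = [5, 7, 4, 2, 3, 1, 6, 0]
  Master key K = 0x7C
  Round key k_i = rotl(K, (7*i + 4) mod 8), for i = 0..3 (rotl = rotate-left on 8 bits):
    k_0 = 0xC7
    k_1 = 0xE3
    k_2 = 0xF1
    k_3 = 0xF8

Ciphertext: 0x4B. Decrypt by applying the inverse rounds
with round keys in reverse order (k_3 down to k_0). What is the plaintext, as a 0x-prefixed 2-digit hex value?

s_0 = ciphertext = 0x4B
s_1 = InvRound(s_0, k_3) = 0xDA
s_2 = InvRound(s_1, k_2) = 0xF3
s_3 = InvRound(s_2, k_1) = 0x48
s_4 = InvRound(s_3, k_0) = 0xFD

0xFD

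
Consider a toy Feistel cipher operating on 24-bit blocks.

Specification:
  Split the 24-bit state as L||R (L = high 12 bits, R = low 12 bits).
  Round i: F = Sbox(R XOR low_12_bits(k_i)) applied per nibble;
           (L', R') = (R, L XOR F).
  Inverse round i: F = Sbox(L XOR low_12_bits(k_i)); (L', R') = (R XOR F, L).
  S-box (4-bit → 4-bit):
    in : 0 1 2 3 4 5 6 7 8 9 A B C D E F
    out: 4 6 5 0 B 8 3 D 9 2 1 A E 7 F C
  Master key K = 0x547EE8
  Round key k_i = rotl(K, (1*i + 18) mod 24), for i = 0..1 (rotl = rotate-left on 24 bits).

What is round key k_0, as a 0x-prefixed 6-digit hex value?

K = 0x547EE8
k_0 = rotl(K, (1*0+18) mod 24) = rotl(K, 18) = 0xA151FB

0xA151FB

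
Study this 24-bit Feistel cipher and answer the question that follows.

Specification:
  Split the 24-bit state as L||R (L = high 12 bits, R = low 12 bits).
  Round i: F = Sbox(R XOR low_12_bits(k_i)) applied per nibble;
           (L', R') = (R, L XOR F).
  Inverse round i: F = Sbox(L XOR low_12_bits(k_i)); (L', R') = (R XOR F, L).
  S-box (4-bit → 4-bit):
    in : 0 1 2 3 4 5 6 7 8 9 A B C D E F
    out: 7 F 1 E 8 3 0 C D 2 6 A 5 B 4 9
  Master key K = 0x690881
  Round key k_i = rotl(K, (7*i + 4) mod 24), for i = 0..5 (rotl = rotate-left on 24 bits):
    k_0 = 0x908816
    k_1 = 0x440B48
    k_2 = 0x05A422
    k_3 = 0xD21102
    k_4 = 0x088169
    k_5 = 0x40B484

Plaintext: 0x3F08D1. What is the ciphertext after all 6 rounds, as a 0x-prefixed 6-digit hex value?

0x0DB9D8

s_0 = plaintext = 0x3F08D1
s_1 = Round(s_0, k_0) = 0x8D14AC
s_2 = Round(s_1, k_1) = 0x4AC199
s_3 = Round(s_2, k_2) = 0x199706
s_4 = Round(s_3, k_3) = 0x7061E1
s_5 = Round(s_4, k_4) = 0x1E10DB
s_6 = Round(s_5, k_5) = 0x0DB9D8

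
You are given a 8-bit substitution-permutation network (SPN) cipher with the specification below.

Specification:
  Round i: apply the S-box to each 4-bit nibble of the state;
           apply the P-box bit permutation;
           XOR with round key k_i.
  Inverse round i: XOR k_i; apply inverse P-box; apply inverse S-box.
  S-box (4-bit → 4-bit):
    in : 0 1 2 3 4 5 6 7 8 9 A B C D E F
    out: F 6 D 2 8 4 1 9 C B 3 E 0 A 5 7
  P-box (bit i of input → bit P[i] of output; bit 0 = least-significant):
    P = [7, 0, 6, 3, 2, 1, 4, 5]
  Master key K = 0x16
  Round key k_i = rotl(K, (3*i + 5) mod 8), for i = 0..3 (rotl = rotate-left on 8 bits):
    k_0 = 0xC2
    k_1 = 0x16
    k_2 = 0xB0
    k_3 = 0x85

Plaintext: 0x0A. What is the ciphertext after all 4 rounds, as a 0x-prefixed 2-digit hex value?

0x95

s_0 = plaintext = 0x0A
s_1 = Round(s_0, k_0) = 0x75
s_2 = Round(s_1, k_1) = 0x72
s_3 = Round(s_2, k_2) = 0x5C
s_4 = Round(s_3, k_3) = 0x95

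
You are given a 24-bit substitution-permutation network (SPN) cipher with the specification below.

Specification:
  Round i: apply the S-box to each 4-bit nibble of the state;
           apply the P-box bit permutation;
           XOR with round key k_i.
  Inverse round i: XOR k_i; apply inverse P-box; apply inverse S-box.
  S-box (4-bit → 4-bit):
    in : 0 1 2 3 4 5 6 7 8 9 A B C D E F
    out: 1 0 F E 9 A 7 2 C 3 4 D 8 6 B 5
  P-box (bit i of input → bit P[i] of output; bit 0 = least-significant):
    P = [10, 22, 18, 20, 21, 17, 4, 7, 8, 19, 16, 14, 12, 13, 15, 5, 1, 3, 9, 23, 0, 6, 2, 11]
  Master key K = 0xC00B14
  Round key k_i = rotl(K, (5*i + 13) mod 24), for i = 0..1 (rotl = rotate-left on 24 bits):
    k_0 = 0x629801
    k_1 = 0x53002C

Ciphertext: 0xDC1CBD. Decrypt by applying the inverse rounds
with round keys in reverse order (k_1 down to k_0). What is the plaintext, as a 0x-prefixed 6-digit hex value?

0xA9B96F

s_0 = ciphertext = 0xDC1CBD
s_1 = InvRound(s_0, k_1) = 0x4C0D3F
s_2 = InvRound(s_1, k_0) = 0xA9B96F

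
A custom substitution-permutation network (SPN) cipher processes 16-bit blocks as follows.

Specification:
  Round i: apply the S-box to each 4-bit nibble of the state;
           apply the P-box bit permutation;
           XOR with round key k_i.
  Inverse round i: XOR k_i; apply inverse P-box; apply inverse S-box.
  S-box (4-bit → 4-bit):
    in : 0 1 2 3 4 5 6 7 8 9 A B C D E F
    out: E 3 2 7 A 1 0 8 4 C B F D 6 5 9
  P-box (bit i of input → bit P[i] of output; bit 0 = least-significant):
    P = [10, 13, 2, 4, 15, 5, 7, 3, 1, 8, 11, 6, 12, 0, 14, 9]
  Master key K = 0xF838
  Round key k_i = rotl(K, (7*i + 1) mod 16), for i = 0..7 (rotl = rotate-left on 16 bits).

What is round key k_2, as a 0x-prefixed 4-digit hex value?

K = 0xF838
k_0 = rotl(K, (7*0+1) mod 16) = rotl(K, 1) = 0xF071
k_1 = rotl(K, (7*1+1) mod 16) = rotl(K, 8) = 0x38F8
k_2 = rotl(K, (7*2+1) mod 16) = rotl(K, 15) = 0x7C1C

0x7C1C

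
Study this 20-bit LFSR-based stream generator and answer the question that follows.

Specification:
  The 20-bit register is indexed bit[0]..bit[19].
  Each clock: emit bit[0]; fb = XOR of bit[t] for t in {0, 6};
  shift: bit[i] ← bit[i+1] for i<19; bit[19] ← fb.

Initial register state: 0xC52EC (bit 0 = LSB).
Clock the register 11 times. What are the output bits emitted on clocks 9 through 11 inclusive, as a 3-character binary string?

010

reg_0 = 0xC52EC
clock 1: out=0, reg = 0xE2976
clock 2: out=0, reg = 0xF14BB
clock 3: out=1, reg = 0xF8A5D
clock 4: out=1, reg = 0x7C52E
clock 5: out=0, reg = 0x3E297
clock 6: out=1, reg = 0x9F14B
clock 7: out=1, reg = 0x4F8A5
clock 8: out=1, reg = 0xA7C52
clock 9: out=0, reg = 0xD3E29
clock 10: out=1, reg = 0xE9F14
clock 11: out=0, reg = 0x74F8A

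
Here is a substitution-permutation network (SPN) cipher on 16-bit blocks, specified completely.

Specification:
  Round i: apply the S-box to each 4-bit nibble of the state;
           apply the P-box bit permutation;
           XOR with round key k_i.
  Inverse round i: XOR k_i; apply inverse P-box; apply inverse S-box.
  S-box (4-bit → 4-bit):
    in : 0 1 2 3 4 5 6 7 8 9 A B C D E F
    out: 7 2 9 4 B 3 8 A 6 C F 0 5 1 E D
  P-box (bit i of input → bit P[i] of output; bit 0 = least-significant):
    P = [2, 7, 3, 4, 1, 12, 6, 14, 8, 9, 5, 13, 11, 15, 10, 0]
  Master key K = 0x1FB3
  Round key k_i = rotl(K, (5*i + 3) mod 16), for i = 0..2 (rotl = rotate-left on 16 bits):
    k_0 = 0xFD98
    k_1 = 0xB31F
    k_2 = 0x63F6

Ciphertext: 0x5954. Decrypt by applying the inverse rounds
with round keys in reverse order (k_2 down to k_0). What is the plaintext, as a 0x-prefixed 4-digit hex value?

s_0 = ciphertext = 0x5954
s_1 = InvRound(s_0, k_2) = 0xDE51
s_2 = InvRound(s_1, k_1) = 0xC2FC
s_3 = InvRound(s_2, k_0) = 0xCA8D

0xCA8D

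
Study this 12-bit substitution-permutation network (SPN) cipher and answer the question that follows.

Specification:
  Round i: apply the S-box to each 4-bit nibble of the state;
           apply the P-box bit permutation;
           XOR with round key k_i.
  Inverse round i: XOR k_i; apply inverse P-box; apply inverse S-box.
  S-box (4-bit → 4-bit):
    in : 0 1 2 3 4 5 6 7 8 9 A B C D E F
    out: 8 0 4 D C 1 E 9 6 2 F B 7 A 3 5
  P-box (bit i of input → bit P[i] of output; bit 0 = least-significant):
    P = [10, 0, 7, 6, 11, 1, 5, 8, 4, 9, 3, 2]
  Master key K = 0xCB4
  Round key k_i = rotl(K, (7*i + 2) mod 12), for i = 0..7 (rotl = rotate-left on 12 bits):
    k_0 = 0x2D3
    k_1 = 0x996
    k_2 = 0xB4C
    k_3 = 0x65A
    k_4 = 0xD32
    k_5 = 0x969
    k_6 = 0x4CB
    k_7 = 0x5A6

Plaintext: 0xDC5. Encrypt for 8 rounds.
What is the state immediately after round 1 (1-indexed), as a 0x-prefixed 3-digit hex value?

s_0 = plaintext = 0xDC5
s_1 = Round(s_0, k_0) = 0xCF5
s_2 = Round(s_1, k_1) = 0x7AE
s_3 = Round(s_2, k_2) = 0x67B
s_4 = Round(s_3, k_3) = 0x917
s_5 = Round(s_4, k_4) = 0xB72
s_6 = Round(s_5, k_5) = 0x2FD
s_7 = Round(s_6, k_6) = 0xCA2
s_8 = Round(s_7, k_7) = 0xE1C

0xCF5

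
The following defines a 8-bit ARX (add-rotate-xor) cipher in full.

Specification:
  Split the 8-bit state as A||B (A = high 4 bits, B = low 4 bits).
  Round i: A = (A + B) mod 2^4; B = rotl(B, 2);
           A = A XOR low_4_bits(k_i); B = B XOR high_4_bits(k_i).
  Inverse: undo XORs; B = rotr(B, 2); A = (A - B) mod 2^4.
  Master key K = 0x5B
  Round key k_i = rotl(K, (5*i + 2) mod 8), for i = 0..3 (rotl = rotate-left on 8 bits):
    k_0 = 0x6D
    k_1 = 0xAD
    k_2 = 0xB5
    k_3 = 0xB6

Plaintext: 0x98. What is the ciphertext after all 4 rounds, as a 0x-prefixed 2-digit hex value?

0x4E

s_0 = plaintext = 0x98
s_1 = Round(s_0, k_0) = 0xC4
s_2 = Round(s_1, k_1) = 0xDB
s_3 = Round(s_2, k_2) = 0xD5
s_4 = Round(s_3, k_3) = 0x4E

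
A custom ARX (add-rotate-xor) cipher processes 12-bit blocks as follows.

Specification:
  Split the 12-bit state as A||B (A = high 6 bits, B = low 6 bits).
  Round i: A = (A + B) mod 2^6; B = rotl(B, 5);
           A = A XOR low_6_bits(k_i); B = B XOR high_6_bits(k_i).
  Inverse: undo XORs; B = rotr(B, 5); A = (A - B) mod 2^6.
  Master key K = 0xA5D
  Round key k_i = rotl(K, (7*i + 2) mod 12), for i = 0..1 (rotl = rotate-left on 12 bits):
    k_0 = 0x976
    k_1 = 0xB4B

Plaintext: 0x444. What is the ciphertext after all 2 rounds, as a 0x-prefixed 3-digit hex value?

s_0 = plaintext = 0x444
s_1 = Round(s_0, k_0) = 0x8E7
s_2 = Round(s_1, k_1) = 0x05E

0x05E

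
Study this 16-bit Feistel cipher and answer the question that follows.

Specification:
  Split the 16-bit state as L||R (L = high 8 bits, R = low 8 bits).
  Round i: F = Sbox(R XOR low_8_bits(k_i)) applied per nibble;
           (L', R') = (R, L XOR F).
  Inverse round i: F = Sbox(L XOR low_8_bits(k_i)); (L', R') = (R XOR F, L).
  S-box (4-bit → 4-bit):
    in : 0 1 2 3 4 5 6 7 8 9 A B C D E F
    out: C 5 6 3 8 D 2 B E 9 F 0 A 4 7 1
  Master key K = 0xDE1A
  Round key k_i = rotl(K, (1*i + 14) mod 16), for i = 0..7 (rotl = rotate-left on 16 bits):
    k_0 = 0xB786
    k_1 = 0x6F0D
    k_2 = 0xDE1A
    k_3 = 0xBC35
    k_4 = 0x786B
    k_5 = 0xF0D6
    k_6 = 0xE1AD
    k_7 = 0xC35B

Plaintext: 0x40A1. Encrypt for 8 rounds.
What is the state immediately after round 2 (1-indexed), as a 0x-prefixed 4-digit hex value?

0x2BC3

s_0 = plaintext = 0x40A1
s_1 = Round(s_0, k_0) = 0xA12B
s_2 = Round(s_1, k_1) = 0x2BC3
s_3 = Round(s_2, k_2) = 0xC362
s_4 = Round(s_3, k_3) = 0x6218
s_5 = Round(s_4, k_4) = 0x18D1
s_6 = Round(s_5, k_5) = 0xD1D3
s_7 = Round(s_6, k_6) = 0xD366
s_8 = Round(s_7, k_7) = 0x66E7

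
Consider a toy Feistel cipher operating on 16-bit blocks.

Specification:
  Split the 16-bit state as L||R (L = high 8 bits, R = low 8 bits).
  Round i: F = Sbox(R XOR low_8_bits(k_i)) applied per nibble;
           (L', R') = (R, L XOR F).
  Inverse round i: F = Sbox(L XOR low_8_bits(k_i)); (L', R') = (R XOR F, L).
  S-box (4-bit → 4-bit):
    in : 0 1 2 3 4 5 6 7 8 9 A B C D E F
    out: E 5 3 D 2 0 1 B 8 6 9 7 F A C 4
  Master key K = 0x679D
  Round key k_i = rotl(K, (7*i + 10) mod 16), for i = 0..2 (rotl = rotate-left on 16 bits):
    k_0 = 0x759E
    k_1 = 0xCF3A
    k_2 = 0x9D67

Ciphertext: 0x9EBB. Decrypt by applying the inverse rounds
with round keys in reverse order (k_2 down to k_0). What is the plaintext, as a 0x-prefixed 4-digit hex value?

0xBA65

s_0 = ciphertext = 0x9EBB
s_1 = InvRound(s_0, k_2) = 0xFD9E
s_2 = InvRound(s_1, k_1) = 0x65FD
s_3 = InvRound(s_2, k_0) = 0xBA65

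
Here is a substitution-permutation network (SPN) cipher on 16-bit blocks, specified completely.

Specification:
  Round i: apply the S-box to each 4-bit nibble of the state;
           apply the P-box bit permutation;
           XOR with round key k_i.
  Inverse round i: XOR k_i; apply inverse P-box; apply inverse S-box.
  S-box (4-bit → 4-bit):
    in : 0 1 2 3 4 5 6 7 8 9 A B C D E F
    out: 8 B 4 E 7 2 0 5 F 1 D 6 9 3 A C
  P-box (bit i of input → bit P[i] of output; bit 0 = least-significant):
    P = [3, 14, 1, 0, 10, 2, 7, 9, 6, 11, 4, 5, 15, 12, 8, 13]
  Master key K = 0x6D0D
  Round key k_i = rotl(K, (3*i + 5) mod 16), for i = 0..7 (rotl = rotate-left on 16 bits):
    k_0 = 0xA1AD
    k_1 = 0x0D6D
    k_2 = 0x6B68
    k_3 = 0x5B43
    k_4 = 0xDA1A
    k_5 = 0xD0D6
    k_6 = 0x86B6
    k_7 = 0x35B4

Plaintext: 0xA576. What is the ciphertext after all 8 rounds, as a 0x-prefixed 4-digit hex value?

0x58BA

s_0 = plaintext = 0xA576
s_1 = Round(s_0, k_0) = 0x0C2D
s_2 = Round(s_1, k_1) = 0x6D85
s_3 = Round(s_2, k_2) = 0x25AC
s_4 = Round(s_3, k_3) = 0x54CA
s_5 = Round(s_4, k_4) = 0xC441
s_6 = Round(s_5, k_5) = 0x3C0B
s_7 = Round(s_6, k_6) = 0xF5D4
s_8 = Round(s_7, k_7) = 0x58BA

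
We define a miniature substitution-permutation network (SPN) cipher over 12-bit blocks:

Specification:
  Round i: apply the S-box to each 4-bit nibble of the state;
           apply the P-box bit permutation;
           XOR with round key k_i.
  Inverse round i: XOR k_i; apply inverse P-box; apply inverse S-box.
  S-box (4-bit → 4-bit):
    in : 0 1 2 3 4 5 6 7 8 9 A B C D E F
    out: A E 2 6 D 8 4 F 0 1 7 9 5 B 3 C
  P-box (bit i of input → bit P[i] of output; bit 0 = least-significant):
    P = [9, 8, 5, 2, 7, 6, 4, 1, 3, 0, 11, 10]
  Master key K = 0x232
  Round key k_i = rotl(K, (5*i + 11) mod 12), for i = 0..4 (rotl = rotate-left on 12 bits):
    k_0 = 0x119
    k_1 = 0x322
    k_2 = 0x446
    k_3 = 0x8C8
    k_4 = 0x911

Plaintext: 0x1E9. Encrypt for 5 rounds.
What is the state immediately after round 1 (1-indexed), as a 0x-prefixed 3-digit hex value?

s_0 = plaintext = 0x1E9
s_1 = Round(s_0, k_0) = 0xFD8
s_2 = Round(s_1, k_1) = 0xFE0
s_3 = Round(s_2, k_2) = 0x982
s_4 = Round(s_3, k_3) = 0x9C0
s_5 = Round(s_4, k_4) = 0x88D

0xFD8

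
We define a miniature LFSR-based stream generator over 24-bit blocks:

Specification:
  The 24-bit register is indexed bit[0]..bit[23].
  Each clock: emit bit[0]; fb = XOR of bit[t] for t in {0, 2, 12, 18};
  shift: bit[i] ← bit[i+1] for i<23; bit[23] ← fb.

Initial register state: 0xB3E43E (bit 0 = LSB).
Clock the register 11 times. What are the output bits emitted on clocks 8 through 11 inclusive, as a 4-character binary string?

0001

reg_0 = 0xB3E43E
clock 1: out=0, reg = 0xD9F21F
clock 2: out=1, reg = 0xECF90F
clock 3: out=1, reg = 0x767C87
clock 4: out=1, reg = 0x3B3E43
clock 5: out=1, reg = 0x1D9F21
clock 6: out=1, reg = 0x8ECF90
clock 7: out=0, reg = 0xC767C8
clock 8: out=0, reg = 0xE3B3E4
clock 9: out=0, reg = 0x71D9F2
clock 10: out=0, reg = 0xB8ECF9
clock 11: out=1, reg = 0xDC767C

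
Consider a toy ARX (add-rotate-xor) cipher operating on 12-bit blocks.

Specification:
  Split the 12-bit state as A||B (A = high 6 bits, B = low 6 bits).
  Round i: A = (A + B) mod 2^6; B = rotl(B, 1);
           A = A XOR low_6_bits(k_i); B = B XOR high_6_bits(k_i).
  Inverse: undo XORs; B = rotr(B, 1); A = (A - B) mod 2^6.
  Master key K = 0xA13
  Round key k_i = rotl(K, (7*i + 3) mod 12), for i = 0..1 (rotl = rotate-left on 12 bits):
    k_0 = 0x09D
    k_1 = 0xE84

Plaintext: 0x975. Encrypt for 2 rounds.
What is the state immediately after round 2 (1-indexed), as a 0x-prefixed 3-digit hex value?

0xD29

s_0 = plaintext = 0x975
s_1 = Round(s_0, k_0) = 0x1E9
s_2 = Round(s_1, k_1) = 0xD29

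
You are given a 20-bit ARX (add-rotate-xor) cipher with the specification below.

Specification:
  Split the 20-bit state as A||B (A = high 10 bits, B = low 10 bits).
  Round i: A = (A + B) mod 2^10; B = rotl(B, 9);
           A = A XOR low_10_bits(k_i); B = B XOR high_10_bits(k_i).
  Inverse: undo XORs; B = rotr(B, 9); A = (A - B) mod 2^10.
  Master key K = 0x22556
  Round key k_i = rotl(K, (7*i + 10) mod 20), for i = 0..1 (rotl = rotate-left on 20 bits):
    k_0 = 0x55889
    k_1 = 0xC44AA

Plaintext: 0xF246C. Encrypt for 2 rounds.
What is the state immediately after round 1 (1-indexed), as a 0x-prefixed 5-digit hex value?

s_0 = plaintext = 0xF246C
s_1 = Round(s_0, k_0) = 0x2F160
s_2 = Round(s_1, k_1) = 0xADBA1

0x2F160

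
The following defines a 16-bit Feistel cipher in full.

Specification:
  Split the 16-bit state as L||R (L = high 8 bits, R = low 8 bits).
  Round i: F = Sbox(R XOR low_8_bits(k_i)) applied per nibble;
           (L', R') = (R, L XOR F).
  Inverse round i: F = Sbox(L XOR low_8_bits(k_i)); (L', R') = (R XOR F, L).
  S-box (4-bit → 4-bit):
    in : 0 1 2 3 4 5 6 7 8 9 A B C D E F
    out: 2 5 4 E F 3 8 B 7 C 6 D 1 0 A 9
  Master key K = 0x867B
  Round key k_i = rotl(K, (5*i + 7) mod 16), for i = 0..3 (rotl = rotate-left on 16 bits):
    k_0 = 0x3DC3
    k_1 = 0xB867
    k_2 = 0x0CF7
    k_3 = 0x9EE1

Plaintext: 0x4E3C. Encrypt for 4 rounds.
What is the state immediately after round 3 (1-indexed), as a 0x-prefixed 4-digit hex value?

0xEE8B

s_0 = plaintext = 0x4E3C
s_1 = Round(s_0, k_0) = 0x3CD7
s_2 = Round(s_1, k_1) = 0xD7EE
s_3 = Round(s_2, k_2) = 0xEE8B
s_4 = Round(s_3, k_3) = 0x8B68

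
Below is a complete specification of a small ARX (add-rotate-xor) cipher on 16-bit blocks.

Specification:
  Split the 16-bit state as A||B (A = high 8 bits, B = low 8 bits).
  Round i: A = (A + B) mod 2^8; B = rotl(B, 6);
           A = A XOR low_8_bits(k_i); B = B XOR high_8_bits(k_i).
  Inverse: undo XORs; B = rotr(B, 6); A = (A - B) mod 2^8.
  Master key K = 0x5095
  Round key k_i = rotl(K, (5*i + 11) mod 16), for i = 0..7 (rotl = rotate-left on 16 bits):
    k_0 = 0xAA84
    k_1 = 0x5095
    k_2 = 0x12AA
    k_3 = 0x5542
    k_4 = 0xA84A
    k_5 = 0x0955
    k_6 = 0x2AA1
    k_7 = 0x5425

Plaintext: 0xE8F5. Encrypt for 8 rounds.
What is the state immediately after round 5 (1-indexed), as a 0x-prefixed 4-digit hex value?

s_0 = plaintext = 0xE8F5
s_1 = Round(s_0, k_0) = 0x59D7
s_2 = Round(s_1, k_1) = 0xA5A5
s_3 = Round(s_2, k_2) = 0xE07B
s_4 = Round(s_3, k_3) = 0x198B
s_5 = Round(s_4, k_4) = 0xEE4A
s_6 = Round(s_5, k_5) = 0x6D9B
s_7 = Round(s_6, k_6) = 0xA9CC
s_8 = Round(s_7, k_7) = 0x5067

0xEE4A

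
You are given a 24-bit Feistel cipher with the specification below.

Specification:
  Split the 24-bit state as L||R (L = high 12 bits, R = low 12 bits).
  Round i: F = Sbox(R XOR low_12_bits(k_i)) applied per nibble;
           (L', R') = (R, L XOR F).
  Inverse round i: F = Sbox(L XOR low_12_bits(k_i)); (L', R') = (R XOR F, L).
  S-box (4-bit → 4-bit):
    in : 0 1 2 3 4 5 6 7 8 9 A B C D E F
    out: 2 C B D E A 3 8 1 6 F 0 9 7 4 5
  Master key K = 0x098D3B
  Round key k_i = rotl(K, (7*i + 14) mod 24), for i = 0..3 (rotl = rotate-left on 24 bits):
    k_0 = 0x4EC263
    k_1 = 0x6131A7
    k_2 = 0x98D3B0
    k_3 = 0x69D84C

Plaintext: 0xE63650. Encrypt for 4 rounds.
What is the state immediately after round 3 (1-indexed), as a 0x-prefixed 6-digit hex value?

s_0 = plaintext = 0xE63650
s_1 = Round(s_0, k_0) = 0x6500BE
s_2 = Round(s_1, k_1) = 0x0BEA96
s_3 = Round(s_2, k_2) = 0xA9660D
s_4 = Round(s_3, k_3) = 0x60DE7A

0xA9660D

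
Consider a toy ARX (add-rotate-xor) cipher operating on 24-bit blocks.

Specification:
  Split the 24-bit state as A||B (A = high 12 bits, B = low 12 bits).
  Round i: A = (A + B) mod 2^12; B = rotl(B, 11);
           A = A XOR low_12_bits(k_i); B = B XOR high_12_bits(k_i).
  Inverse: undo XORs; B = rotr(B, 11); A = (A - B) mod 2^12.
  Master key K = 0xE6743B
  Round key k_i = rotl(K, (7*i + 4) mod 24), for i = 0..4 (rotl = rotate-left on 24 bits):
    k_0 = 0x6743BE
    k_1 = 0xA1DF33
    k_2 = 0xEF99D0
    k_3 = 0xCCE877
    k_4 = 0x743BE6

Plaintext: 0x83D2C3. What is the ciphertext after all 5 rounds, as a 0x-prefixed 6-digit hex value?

0x963828

s_0 = plaintext = 0x83D2C3
s_1 = Round(s_0, k_0) = 0x8BEF15
s_2 = Round(s_1, k_1) = 0x8E0597
s_3 = Round(s_2, k_2) = 0x7A7432
s_4 = Round(s_3, k_3) = 0x3AEED7
s_5 = Round(s_4, k_4) = 0x963828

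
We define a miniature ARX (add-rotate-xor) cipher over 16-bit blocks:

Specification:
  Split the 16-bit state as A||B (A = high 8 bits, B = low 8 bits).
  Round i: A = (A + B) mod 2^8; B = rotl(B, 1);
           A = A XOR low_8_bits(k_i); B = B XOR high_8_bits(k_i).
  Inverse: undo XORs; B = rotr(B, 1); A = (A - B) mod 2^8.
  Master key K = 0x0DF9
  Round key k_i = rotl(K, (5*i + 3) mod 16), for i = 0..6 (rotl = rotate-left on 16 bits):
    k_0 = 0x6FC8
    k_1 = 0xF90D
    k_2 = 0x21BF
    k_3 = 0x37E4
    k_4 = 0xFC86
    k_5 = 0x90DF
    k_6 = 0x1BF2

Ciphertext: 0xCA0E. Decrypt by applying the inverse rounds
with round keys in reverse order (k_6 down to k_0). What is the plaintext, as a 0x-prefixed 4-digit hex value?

s_0 = ciphertext = 0xCA0E
s_1 = InvRound(s_0, k_6) = 0xAE8A
s_2 = InvRound(s_1, k_5) = 0x640D
s_3 = InvRound(s_2, k_4) = 0xEAF8
s_4 = InvRound(s_3, k_3) = 0x27E7
s_5 = InvRound(s_4, k_2) = 0x3563
s_6 = InvRound(s_5, k_1) = 0xEB4D
s_7 = InvRound(s_6, k_0) = 0x1211

0x1211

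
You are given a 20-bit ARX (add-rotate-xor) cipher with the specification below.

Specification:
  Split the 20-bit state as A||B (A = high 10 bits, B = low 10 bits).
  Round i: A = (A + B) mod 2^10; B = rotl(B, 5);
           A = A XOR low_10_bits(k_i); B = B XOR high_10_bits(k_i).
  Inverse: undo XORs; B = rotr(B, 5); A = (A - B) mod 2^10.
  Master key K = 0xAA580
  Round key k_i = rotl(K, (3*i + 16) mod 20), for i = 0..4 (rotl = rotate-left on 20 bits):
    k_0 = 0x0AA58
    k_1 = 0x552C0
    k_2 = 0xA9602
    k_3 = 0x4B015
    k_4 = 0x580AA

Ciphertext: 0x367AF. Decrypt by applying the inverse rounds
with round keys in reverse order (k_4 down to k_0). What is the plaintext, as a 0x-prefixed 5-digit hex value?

0x3587A

s_0 = ciphertext = 0x367AF
s_1 = InvRound(s_0, k_4) = 0x9F5F6
s_2 = InvRound(s_1, k_3) = 0xC8B46
s_3 = InvRound(s_2, k_2) = 0x2C46F
s_4 = InvRound(s_3, k_1) = 0xC2369
s_5 = InvRound(s_4, k_0) = 0x3587A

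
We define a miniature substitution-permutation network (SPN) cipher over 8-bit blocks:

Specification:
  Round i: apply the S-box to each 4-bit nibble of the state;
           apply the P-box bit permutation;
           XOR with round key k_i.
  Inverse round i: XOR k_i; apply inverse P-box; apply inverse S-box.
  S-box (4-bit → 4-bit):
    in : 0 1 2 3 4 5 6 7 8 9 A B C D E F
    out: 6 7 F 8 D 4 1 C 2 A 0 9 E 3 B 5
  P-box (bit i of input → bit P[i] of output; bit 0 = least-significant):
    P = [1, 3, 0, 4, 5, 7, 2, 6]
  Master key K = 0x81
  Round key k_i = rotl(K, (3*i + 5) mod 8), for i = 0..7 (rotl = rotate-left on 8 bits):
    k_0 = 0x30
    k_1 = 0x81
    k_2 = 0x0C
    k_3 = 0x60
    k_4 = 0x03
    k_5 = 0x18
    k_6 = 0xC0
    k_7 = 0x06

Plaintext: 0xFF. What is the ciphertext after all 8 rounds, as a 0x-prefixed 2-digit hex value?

s_0 = plaintext = 0xFF
s_1 = Round(s_0, k_0) = 0x17
s_2 = Round(s_1, k_1) = 0x34
s_3 = Round(s_2, k_2) = 0x5F
s_4 = Round(s_3, k_3) = 0x67
s_5 = Round(s_4, k_4) = 0x32
s_6 = Round(s_5, k_5) = 0x43
s_7 = Round(s_6, k_6) = 0xB4
s_8 = Round(s_7, k_7) = 0x75

0x75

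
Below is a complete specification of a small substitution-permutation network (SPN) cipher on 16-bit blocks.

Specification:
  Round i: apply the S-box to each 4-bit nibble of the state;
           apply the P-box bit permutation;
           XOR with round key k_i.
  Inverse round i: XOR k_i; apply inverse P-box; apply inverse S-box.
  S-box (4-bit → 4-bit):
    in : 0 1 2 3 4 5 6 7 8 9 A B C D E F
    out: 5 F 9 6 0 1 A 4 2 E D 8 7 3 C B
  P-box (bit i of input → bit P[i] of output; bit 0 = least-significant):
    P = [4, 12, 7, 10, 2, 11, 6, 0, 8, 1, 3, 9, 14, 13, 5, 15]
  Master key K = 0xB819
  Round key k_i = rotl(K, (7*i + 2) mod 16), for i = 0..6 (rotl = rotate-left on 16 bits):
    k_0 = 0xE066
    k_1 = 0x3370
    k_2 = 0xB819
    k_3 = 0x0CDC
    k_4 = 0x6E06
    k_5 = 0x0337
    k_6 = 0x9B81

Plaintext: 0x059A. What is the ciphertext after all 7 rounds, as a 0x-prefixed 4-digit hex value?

0xEEDB

s_0 = plaintext = 0x059A
s_1 = Round(s_0, k_0) = 0xAD97
s_2 = Round(s_1, k_1) = 0xFA93
s_3 = Round(s_2, k_2) = 0x43D0
s_4 = Round(s_3, k_3) = 0x0442
s_5 = Round(s_4, k_4) = 0x2A36
s_6 = Round(s_5, k_5) = 0xDC7F
s_7 = Round(s_6, k_6) = 0xEEDB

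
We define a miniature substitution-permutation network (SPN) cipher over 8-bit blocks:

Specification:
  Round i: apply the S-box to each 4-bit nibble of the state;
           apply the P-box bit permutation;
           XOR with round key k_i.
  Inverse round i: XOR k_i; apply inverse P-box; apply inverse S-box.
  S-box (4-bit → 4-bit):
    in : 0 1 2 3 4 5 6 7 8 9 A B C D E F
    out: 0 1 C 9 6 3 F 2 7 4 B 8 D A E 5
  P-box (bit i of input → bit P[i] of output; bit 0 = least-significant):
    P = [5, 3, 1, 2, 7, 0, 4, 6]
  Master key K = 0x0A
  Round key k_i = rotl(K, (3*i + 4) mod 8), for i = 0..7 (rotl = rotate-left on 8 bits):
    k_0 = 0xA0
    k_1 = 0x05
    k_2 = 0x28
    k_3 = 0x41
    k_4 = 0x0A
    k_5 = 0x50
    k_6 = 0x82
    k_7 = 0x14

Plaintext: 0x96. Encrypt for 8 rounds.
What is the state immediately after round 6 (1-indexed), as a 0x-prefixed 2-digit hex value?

s_0 = plaintext = 0x96
s_1 = Round(s_0, k_0) = 0x9E
s_2 = Round(s_1, k_1) = 0x1B
s_3 = Round(s_2, k_2) = 0xAC
s_4 = Round(s_3, k_3) = 0xA6
s_5 = Round(s_4, k_4) = 0xE5
s_6 = Round(s_5, k_5) = 0x29
s_7 = Round(s_6, k_6) = 0xD0
s_8 = Round(s_7, k_7) = 0x55

0x29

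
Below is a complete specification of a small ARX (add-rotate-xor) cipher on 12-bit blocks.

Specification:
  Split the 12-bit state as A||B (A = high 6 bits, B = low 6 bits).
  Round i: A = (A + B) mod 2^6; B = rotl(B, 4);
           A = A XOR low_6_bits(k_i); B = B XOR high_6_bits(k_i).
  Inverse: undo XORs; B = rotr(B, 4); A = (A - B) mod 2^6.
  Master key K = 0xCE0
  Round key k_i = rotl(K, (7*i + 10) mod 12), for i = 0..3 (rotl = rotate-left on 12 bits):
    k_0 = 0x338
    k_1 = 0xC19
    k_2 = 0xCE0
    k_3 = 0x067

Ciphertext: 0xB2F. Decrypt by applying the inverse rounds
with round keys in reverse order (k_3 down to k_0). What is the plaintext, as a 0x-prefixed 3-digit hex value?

s_0 = ciphertext = 0xB2F
s_1 = InvRound(s_0, k_3) = 0x47A
s_2 = InvRound(s_1, k_2) = 0x364
s_3 = InvRound(s_2, k_1) = 0x0D1
s_4 = InvRound(s_3, k_0) = 0x1B5

0x1B5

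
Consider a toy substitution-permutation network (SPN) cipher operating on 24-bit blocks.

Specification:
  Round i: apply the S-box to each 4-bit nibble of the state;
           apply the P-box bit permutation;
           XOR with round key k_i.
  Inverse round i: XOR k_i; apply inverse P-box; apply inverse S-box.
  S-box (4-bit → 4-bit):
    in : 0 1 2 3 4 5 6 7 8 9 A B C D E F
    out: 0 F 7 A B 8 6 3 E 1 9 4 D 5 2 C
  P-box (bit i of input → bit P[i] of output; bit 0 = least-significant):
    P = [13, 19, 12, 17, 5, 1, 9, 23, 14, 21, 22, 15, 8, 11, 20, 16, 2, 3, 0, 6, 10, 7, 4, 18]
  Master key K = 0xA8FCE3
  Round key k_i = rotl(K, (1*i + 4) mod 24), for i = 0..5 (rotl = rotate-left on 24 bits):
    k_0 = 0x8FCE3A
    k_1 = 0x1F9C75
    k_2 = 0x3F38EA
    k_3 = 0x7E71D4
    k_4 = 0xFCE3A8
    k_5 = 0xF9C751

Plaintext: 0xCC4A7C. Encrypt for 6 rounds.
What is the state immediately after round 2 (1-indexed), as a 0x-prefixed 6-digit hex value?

0xBA248E

s_0 = plaintext = 0xCC4A7C
s_1 = Round(s_0, k_0) = 0x88334D
s_2 = Round(s_1, k_1) = 0xBA248E
s_3 = Round(s_2, k_2) = 0x87F3BC
s_4 = Round(s_3, k_3) = 0x49C348
s_5 = Round(s_4, k_4) = 0x43760E
s_6 = Round(s_5, k_5) = 0x95CA99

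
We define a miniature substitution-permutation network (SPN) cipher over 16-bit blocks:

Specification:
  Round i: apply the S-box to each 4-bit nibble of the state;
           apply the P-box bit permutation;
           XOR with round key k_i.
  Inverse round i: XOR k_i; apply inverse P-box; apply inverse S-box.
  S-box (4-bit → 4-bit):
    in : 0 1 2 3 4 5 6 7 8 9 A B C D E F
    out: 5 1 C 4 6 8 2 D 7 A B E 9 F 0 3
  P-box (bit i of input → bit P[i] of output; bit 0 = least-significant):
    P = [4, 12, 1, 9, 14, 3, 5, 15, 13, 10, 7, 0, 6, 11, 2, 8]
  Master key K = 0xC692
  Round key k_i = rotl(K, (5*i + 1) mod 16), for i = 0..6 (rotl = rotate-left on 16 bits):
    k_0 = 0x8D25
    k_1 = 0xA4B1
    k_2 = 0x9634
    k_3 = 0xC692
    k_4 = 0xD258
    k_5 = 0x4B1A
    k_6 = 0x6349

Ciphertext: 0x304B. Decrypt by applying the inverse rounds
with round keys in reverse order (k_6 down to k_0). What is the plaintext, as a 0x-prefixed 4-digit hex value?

s_0 = ciphertext = 0x304B
s_1 = InvRound(s_0, k_6) = 0x5E1B
s_2 = InvRound(s_1, k_5) = 0x59E6
s_3 = InvRound(s_2, k_4) = 0xB3B7
s_4 = InvRound(s_3, k_3) = 0x2A06
s_5 = InvRound(s_4, k_2) = 0x6F28
s_6 = InvRound(s_5, k_1) = 0x92AC
s_7 = InvRound(s_6, k_0) = 0x9B69

0x9B69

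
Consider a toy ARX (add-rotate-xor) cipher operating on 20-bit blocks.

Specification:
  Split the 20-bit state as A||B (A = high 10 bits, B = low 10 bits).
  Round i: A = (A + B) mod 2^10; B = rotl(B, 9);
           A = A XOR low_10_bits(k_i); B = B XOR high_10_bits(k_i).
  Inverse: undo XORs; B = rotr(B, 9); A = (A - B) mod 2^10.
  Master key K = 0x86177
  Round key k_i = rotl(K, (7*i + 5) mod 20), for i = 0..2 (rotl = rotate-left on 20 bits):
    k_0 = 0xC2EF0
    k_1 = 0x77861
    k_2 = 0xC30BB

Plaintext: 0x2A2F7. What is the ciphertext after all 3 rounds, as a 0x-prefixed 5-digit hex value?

0xC7FFF

s_0 = plaintext = 0x2A2F7
s_1 = Round(s_0, k_0) = 0x5BC70
s_2 = Round(s_1, k_1) = 0x6F9E6
s_3 = Round(s_2, k_2) = 0xC7FFF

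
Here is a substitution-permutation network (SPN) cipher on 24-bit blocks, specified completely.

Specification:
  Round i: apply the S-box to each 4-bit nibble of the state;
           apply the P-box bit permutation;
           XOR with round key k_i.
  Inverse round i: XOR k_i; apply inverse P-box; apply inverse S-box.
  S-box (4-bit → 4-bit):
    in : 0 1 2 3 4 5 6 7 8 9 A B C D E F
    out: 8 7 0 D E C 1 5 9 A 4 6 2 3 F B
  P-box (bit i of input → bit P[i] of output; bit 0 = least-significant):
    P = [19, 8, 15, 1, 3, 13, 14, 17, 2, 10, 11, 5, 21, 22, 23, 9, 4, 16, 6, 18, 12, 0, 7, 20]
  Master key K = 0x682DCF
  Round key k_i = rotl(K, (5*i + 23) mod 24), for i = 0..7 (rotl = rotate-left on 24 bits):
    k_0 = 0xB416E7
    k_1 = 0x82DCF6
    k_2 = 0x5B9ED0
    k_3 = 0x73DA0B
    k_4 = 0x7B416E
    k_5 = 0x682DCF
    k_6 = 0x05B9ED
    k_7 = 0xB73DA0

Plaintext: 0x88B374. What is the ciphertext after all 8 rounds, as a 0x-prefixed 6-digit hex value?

0x112804

s_0 = plaintext = 0x88B374
s_1 = Round(s_0, k_0) = 0x60CFD9
s_2 = Round(s_1, k_1) = 0xC6E9D8
s_3 = Round(s_2, k_2) = 0xB3B8EB
s_4 = Round(s_3, k_3) = 0xB53BF6
s_5 = Round(s_4, k_4) = 0xD56FA7
s_6 = Round(s_5, k_5) = 0x44F9AA
s_7 = Round(s_6, k_6) = 0x707F0C
s_8 = Round(s_7, k_7) = 0x112804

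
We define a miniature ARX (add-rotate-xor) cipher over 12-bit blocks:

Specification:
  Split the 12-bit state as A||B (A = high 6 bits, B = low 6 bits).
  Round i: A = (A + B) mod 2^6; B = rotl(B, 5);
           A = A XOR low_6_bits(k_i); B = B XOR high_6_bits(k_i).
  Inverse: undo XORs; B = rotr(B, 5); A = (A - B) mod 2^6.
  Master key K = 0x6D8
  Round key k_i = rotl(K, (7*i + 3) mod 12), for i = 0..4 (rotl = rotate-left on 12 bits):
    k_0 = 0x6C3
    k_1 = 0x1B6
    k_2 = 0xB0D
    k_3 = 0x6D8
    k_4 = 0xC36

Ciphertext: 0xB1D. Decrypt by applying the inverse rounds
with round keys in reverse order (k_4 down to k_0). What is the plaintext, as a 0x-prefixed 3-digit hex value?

0x7CB

s_0 = ciphertext = 0xB1D
s_1 = InvRound(s_0, k_4) = 0xFDB
s_2 = InvRound(s_1, k_3) = 0x9C0
s_3 = InvRound(s_2, k_2) = 0x459
s_4 = InvRound(s_3, k_1) = 0xA7E
s_5 = InvRound(s_4, k_0) = 0x7CB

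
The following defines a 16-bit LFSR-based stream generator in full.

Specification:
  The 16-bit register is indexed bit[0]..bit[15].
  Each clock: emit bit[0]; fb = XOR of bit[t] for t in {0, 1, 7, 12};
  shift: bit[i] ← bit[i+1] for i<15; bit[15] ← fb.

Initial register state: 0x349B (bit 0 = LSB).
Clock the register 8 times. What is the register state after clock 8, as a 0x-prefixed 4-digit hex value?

reg_0 = 0x349B
clock 1: out=1, reg = 0x1A4D
clock 2: out=1, reg = 0x0D26
clock 3: out=0, reg = 0x8693
clock 4: out=1, reg = 0xC349
clock 5: out=1, reg = 0xE1A4
clock 6: out=0, reg = 0xF0D2
clock 7: out=0, reg = 0xF869
clock 8: out=1, reg = 0x7C34

0x7C34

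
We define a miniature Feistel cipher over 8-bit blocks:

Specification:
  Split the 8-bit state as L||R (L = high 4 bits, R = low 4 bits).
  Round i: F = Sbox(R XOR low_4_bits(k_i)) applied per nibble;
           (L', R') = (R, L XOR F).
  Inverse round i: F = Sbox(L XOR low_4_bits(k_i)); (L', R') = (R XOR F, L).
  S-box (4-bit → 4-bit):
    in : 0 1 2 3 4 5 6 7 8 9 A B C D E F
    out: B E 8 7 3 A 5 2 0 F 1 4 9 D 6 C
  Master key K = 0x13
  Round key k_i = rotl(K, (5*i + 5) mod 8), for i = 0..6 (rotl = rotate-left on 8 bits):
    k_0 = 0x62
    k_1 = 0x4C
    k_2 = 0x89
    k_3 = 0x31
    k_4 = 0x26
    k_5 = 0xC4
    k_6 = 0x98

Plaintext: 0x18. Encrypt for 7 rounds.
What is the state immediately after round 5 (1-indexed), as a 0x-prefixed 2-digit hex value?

s_0 = plaintext = 0x18
s_1 = Round(s_0, k_0) = 0x80
s_2 = Round(s_1, k_1) = 0x01
s_3 = Round(s_2, k_2) = 0x10
s_4 = Round(s_3, k_3) = 0x0F
s_5 = Round(s_4, k_4) = 0xFF
s_6 = Round(s_5, k_5) = 0xFB
s_7 = Round(s_6, k_6) = 0xB8

0xFF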